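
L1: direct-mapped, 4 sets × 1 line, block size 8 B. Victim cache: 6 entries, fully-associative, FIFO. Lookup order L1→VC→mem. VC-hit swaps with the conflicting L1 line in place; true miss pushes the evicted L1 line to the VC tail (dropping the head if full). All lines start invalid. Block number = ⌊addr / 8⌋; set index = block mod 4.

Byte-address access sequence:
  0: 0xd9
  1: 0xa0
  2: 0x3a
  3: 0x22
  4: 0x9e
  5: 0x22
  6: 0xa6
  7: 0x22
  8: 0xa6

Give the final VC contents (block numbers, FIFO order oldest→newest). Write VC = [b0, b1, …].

  [0] addr=0xd9 blk=27 s=3: MISS | VC []
  [1] addr=0xa0 blk=20 s=0: MISS | VC []
  [2] addr=0x3a blk=7 s=3: MISS | VC [27]
  [3] addr=0x22 blk=4 s=0: MISS | VC [27, 20]
  [4] addr=0x9e blk=19 s=3: MISS | VC [27, 20, 7]
  [5] addr=0x22 blk=4 s=0: L1-HIT | VC [27, 20, 7]
  [6] addr=0xa6 blk=20 s=0: VC-HIT | VC [27, 4, 7]
  [7] addr=0x22 blk=4 s=0: VC-HIT | VC [27, 20, 7]
  [8] addr=0xa6 blk=20 s=0: VC-HIT | VC [27, 4, 7]

VC = [27, 4, 7]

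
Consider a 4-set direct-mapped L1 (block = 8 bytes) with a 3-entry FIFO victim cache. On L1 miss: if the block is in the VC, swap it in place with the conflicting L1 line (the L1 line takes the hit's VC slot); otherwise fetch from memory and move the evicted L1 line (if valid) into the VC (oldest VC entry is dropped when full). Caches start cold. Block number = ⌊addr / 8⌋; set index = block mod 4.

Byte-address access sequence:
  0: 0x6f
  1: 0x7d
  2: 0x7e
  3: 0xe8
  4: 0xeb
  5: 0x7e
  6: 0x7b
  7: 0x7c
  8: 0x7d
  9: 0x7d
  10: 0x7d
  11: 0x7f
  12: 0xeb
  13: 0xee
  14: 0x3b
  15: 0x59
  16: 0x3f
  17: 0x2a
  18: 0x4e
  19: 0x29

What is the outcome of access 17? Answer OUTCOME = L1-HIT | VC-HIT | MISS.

  [0] addr=0x6f blk=13 s=1: MISS | VC []
  [1] addr=0x7d blk=15 s=3: MISS | VC []
  [2] addr=0x7e blk=15 s=3: L1-HIT | VC []
  [3] addr=0xe8 blk=29 s=1: MISS | VC [13]
  [4] addr=0xeb blk=29 s=1: L1-HIT | VC [13]
  [5] addr=0x7e blk=15 s=3: L1-HIT | VC [13]
  [6] addr=0x7b blk=15 s=3: L1-HIT | VC [13]
  [7] addr=0x7c blk=15 s=3: L1-HIT | VC [13]
  [8] addr=0x7d blk=15 s=3: L1-HIT | VC [13]
  [9] addr=0x7d blk=15 s=3: L1-HIT | VC [13]
  [10] addr=0x7d blk=15 s=3: L1-HIT | VC [13]
  [11] addr=0x7f blk=15 s=3: L1-HIT | VC [13]
  [12] addr=0xeb blk=29 s=1: L1-HIT | VC [13]
  [13] addr=0xee blk=29 s=1: L1-HIT | VC [13]
  [14] addr=0x3b blk=7 s=3: MISS | VC [13, 15]
  [15] addr=0x59 blk=11 s=3: MISS | VC [13, 15, 7]
  [16] addr=0x3f blk=7 s=3: VC-HIT | VC [13, 15, 11]
  [17] addr=0x2a blk=5 s=1: MISS | VC [15, 11, 29]
  [18] addr=0x4e blk=9 s=1: MISS | VC [11, 29, 5]
  [19] addr=0x29 blk=5 s=1: VC-HIT | VC [11, 29, 9]

OUTCOME = MISS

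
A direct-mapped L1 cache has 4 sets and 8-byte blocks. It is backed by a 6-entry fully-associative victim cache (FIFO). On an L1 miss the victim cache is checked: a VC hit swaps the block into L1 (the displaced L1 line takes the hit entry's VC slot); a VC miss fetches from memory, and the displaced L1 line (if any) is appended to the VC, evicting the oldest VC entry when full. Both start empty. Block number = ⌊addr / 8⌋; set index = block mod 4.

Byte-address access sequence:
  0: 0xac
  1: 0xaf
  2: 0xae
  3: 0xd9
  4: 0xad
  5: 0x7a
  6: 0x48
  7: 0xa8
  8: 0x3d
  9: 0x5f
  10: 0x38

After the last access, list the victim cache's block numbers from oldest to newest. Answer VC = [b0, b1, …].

  [0] addr=0xac blk=21 s=1: MISS | VC []
  [1] addr=0xaf blk=21 s=1: L1-HIT | VC []
  [2] addr=0xae blk=21 s=1: L1-HIT | VC []
  [3] addr=0xd9 blk=27 s=3: MISS | VC []
  [4] addr=0xad blk=21 s=1: L1-HIT | VC []
  [5] addr=0x7a blk=15 s=3: MISS | VC [27]
  [6] addr=0x48 blk=9 s=1: MISS | VC [27, 21]
  [7] addr=0xa8 blk=21 s=1: VC-HIT | VC [27, 9]
  [8] addr=0x3d blk=7 s=3: MISS | VC [27, 9, 15]
  [9] addr=0x5f blk=11 s=3: MISS | VC [27, 9, 15, 7]
  [10] addr=0x38 blk=7 s=3: VC-HIT | VC [27, 9, 15, 11]

VC = [27, 9, 15, 11]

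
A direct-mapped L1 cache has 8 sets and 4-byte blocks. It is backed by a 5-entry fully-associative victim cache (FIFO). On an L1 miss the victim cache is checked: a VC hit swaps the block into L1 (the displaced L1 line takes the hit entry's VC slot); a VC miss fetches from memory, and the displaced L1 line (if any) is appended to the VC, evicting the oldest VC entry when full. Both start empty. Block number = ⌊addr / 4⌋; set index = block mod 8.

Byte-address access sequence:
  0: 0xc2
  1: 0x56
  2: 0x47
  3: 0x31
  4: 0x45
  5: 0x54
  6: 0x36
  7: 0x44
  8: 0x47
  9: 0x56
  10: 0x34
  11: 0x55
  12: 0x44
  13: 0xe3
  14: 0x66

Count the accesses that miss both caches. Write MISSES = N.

  [0] addr=0xc2 blk=48 s=0: MISS | VC []
  [1] addr=0x56 blk=21 s=5: MISS | VC []
  [2] addr=0x47 blk=17 s=1: MISS | VC []
  [3] addr=0x31 blk=12 s=4: MISS | VC []
  [4] addr=0x45 blk=17 s=1: L1-HIT | VC []
  [5] addr=0x54 blk=21 s=5: L1-HIT | VC []
  [6] addr=0x36 blk=13 s=5: MISS | VC [21]
  [7] addr=0x44 blk=17 s=1: L1-HIT | VC [21]
  [8] addr=0x47 blk=17 s=1: L1-HIT | VC [21]
  [9] addr=0x56 blk=21 s=5: VC-HIT | VC [13]
  [10] addr=0x34 blk=13 s=5: VC-HIT | VC [21]
  [11] addr=0x55 blk=21 s=5: VC-HIT | VC [13]
  [12] addr=0x44 blk=17 s=1: L1-HIT | VC [13]
  [13] addr=0xe3 blk=56 s=0: MISS | VC [13, 48]
  [14] addr=0x66 blk=25 s=1: MISS | VC [13, 48, 17]

MISSES = 7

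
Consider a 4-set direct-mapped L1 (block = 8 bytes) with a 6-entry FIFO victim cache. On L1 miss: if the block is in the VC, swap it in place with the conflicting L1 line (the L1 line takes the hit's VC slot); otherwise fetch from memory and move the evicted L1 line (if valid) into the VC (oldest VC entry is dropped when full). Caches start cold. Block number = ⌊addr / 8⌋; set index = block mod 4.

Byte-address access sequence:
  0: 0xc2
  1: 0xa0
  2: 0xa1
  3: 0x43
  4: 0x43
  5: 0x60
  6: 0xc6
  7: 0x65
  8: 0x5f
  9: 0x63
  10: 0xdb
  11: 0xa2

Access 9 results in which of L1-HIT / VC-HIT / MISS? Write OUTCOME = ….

0: 0xc2 (blk 24, set 0) → MISS  vc=[]
1: 0xa0 (blk 20, set 0) → MISS  vc=[24]
2: 0xa1 (blk 20, set 0) → L1-HIT  vc=[24]
3: 0x43 (blk 8, set 0) → MISS  vc=[24, 20]
4: 0x43 (blk 8, set 0) → L1-HIT  vc=[24, 20]
5: 0x60 (blk 12, set 0) → MISS  vc=[24, 20, 8]
6: 0xc6 (blk 24, set 0) → VC-HIT  vc=[12, 20, 8]
7: 0x65 (blk 12, set 0) → VC-HIT  vc=[24, 20, 8]
8: 0x5f (blk 11, set 3) → MISS  vc=[24, 20, 8]
9: 0x63 (blk 12, set 0) → L1-HIT  vc=[24, 20, 8]
10: 0xdb (blk 27, set 3) → MISS  vc=[24, 20, 8, 11]
11: 0xa2 (blk 20, set 0) → VC-HIT  vc=[24, 12, 8, 11]

OUTCOME = L1-HIT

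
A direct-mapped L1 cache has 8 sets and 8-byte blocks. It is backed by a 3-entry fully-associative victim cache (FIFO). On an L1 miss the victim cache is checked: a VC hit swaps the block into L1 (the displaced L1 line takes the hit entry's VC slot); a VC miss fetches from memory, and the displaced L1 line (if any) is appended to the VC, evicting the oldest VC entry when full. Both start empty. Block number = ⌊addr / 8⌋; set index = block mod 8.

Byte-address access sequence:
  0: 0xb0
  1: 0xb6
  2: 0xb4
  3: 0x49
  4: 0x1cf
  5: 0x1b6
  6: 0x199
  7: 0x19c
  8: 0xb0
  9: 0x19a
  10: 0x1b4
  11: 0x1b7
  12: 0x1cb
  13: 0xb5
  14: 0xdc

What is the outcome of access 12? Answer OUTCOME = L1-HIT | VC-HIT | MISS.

OUTCOME = L1-HIT

  [0] addr=0xb0 blk=22 s=6: MISS | VC []
  [1] addr=0xb6 blk=22 s=6: L1-HIT | VC []
  [2] addr=0xb4 blk=22 s=6: L1-HIT | VC []
  [3] addr=0x49 blk=9 s=1: MISS | VC []
  [4] addr=0x1cf blk=57 s=1: MISS | VC [9]
  [5] addr=0x1b6 blk=54 s=6: MISS | VC [9, 22]
  [6] addr=0x199 blk=51 s=3: MISS | VC [9, 22]
  [7] addr=0x19c blk=51 s=3: L1-HIT | VC [9, 22]
  [8] addr=0xb0 blk=22 s=6: VC-HIT | VC [9, 54]
  [9] addr=0x19a blk=51 s=3: L1-HIT | VC [9, 54]
  [10] addr=0x1b4 blk=54 s=6: VC-HIT | VC [9, 22]
  [11] addr=0x1b7 blk=54 s=6: L1-HIT | VC [9, 22]
  [12] addr=0x1cb blk=57 s=1: L1-HIT | VC [9, 22]
  [13] addr=0xb5 blk=22 s=6: VC-HIT | VC [9, 54]
  [14] addr=0xdc blk=27 s=3: MISS | VC [9, 54, 51]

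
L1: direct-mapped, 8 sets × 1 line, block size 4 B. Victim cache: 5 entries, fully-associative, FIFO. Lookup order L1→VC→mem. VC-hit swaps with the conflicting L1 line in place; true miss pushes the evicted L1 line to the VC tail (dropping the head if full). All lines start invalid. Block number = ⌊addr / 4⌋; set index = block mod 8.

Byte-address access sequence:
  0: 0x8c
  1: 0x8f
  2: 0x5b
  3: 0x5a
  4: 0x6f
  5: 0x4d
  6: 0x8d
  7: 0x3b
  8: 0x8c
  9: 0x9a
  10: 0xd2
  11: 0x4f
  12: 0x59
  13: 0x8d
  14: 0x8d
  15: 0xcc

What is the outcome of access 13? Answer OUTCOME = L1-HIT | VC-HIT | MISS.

  [0] addr=0x8c blk=35 s=3: MISS | VC []
  [1] addr=0x8f blk=35 s=3: L1-HIT | VC []
  [2] addr=0x5b blk=22 s=6: MISS | VC []
  [3] addr=0x5a blk=22 s=6: L1-HIT | VC []
  [4] addr=0x6f blk=27 s=3: MISS | VC [35]
  [5] addr=0x4d blk=19 s=3: MISS | VC [35, 27]
  [6] addr=0x8d blk=35 s=3: VC-HIT | VC [19, 27]
  [7] addr=0x3b blk=14 s=6: MISS | VC [19, 27, 22]
  [8] addr=0x8c blk=35 s=3: L1-HIT | VC [19, 27, 22]
  [9] addr=0x9a blk=38 s=6: MISS | VC [19, 27, 22, 14]
  [10] addr=0xd2 blk=52 s=4: MISS | VC [19, 27, 22, 14]
  [11] addr=0x4f blk=19 s=3: VC-HIT | VC [35, 27, 22, 14]
  [12] addr=0x59 blk=22 s=6: VC-HIT | VC [35, 27, 38, 14]
  [13] addr=0x8d blk=35 s=3: VC-HIT | VC [19, 27, 38, 14]
  [14] addr=0x8d blk=35 s=3: L1-HIT | VC [19, 27, 38, 14]
  [15] addr=0xcc blk=51 s=3: MISS | VC [19, 27, 38, 14, 35]

OUTCOME = VC-HIT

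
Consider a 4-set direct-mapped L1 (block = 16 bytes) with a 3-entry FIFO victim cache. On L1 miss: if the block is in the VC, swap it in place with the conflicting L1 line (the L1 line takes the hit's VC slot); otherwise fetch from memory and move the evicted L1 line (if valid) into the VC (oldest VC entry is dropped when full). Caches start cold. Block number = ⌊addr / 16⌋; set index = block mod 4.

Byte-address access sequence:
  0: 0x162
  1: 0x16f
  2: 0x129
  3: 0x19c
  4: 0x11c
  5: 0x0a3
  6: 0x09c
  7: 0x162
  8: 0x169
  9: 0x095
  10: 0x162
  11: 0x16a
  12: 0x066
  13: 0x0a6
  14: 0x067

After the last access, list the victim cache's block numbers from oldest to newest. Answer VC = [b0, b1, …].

VC = [17, 10, 22]

0: 0x162 (blk 22, set 2) → MISS  vc=[]
1: 0x16f (blk 22, set 2) → L1-HIT  vc=[]
2: 0x129 (blk 18, set 2) → MISS  vc=[22]
3: 0x19c (blk 25, set 1) → MISS  vc=[22]
4: 0x11c (blk 17, set 1) → MISS  vc=[22, 25]
5: 0xa3 (blk 10, set 2) → MISS  vc=[22, 25, 18]
6: 0x9c (blk 9, set 1) → MISS  vc=[25, 18, 17]
7: 0x162 (blk 22, set 2) → MISS  vc=[18, 17, 10]
8: 0x169 (blk 22, set 2) → L1-HIT  vc=[18, 17, 10]
9: 0x95 (blk 9, set 1) → L1-HIT  vc=[18, 17, 10]
10: 0x162 (blk 22, set 2) → L1-HIT  vc=[18, 17, 10]
11: 0x16a (blk 22, set 2) → L1-HIT  vc=[18, 17, 10]
12: 0x66 (blk 6, set 2) → MISS  vc=[17, 10, 22]
13: 0xa6 (blk 10, set 2) → VC-HIT  vc=[17, 6, 22]
14: 0x67 (blk 6, set 2) → VC-HIT  vc=[17, 10, 22]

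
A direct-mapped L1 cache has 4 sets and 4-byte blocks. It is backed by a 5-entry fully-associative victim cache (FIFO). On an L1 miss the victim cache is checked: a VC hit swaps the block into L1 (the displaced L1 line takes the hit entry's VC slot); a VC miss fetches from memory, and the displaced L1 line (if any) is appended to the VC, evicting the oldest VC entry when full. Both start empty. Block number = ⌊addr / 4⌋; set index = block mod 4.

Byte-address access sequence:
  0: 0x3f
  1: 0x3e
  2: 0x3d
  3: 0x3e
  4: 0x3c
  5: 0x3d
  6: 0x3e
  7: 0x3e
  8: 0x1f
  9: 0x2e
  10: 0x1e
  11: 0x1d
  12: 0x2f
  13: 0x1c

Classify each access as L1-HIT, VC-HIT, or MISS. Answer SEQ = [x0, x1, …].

  [0] addr=0x3f blk=15 s=3: MISS | VC []
  [1] addr=0x3e blk=15 s=3: L1-HIT | VC []
  [2] addr=0x3d blk=15 s=3: L1-HIT | VC []
  [3] addr=0x3e blk=15 s=3: L1-HIT | VC []
  [4] addr=0x3c blk=15 s=3: L1-HIT | VC []
  [5] addr=0x3d blk=15 s=3: L1-HIT | VC []
  [6] addr=0x3e blk=15 s=3: L1-HIT | VC []
  [7] addr=0x3e blk=15 s=3: L1-HIT | VC []
  [8] addr=0x1f blk=7 s=3: MISS | VC [15]
  [9] addr=0x2e blk=11 s=3: MISS | VC [15, 7]
  [10] addr=0x1e blk=7 s=3: VC-HIT | VC [15, 11]
  [11] addr=0x1d blk=7 s=3: L1-HIT | VC [15, 11]
  [12] addr=0x2f blk=11 s=3: VC-HIT | VC [15, 7]
  [13] addr=0x1c blk=7 s=3: VC-HIT | VC [15, 11]

SEQ = [MISS, L1-HIT, L1-HIT, L1-HIT, L1-HIT, L1-HIT, L1-HIT, L1-HIT, MISS, MISS, VC-HIT, L1-HIT, VC-HIT, VC-HIT]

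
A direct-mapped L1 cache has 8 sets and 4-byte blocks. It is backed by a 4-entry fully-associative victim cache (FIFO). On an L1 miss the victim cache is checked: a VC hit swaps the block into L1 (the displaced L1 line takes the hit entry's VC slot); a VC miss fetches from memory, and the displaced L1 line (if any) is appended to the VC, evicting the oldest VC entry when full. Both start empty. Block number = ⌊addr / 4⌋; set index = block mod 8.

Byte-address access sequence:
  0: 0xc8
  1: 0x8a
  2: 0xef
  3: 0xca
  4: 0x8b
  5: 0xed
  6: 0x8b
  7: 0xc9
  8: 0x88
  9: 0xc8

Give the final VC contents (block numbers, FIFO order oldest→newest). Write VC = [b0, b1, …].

  [0] addr=0xc8 blk=50 s=2: MISS | VC []
  [1] addr=0x8a blk=34 s=2: MISS | VC [50]
  [2] addr=0xef blk=59 s=3: MISS | VC [50]
  [3] addr=0xca blk=50 s=2: VC-HIT | VC [34]
  [4] addr=0x8b blk=34 s=2: VC-HIT | VC [50]
  [5] addr=0xed blk=59 s=3: L1-HIT | VC [50]
  [6] addr=0x8b blk=34 s=2: L1-HIT | VC [50]
  [7] addr=0xc9 blk=50 s=2: VC-HIT | VC [34]
  [8] addr=0x88 blk=34 s=2: VC-HIT | VC [50]
  [9] addr=0xc8 blk=50 s=2: VC-HIT | VC [34]

VC = [34]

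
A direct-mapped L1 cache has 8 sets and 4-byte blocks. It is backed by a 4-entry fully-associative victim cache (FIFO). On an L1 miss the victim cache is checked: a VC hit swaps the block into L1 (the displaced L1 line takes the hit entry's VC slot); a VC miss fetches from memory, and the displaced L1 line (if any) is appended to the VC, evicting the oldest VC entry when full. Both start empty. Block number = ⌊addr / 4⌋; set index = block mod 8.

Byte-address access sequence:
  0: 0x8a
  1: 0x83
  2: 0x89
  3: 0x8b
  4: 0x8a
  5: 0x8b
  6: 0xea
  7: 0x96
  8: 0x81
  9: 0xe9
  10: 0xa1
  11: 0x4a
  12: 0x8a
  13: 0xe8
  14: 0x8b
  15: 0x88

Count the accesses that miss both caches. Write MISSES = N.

MISSES = 6

#0 0x8a→b34/s2 MISS; vc=[]
#1 0x83→b32/s0 MISS; vc=[]
#2 0x89→b34/s2 L1-HIT; vc=[]
#3 0x8b→b34/s2 L1-HIT; vc=[]
#4 0x8a→b34/s2 L1-HIT; vc=[]
#5 0x8b→b34/s2 L1-HIT; vc=[]
#6 0xea→b58/s2 MISS; vc=[34]
#7 0x96→b37/s5 MISS; vc=[34]
#8 0x81→b32/s0 L1-HIT; vc=[34]
#9 0xe9→b58/s2 L1-HIT; vc=[34]
#10 0xa1→b40/s0 MISS; vc=[34,32]
#11 0x4a→b18/s2 MISS; vc=[34,32,58]
#12 0x8a→b34/s2 VC-HIT; vc=[18,32,58]
#13 0xe8→b58/s2 VC-HIT; vc=[18,32,34]
#14 0x8b→b34/s2 VC-HIT; vc=[18,32,58]
#15 0x88→b34/s2 L1-HIT; vc=[18,32,58]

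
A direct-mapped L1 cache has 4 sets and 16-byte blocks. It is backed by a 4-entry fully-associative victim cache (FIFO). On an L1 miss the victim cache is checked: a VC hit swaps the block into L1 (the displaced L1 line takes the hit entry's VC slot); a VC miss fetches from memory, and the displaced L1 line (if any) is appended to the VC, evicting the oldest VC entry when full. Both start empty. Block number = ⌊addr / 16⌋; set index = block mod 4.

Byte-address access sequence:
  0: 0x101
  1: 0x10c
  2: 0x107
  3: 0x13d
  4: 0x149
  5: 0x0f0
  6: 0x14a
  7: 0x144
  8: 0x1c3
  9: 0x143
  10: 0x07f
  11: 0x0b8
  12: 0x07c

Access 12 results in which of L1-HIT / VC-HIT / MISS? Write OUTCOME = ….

#0 0x101→b16/s0 MISS; vc=[]
#1 0x10c→b16/s0 L1-HIT; vc=[]
#2 0x107→b16/s0 L1-HIT; vc=[]
#3 0x13d→b19/s3 MISS; vc=[]
#4 0x149→b20/s0 MISS; vc=[16]
#5 0xf0→b15/s3 MISS; vc=[16,19]
#6 0x14a→b20/s0 L1-HIT; vc=[16,19]
#7 0x144→b20/s0 L1-HIT; vc=[16,19]
#8 0x1c3→b28/s0 MISS; vc=[16,19,20]
#9 0x143→b20/s0 VC-HIT; vc=[16,19,28]
#10 0x7f→b7/s3 MISS; vc=[16,19,28,15]
#11 0xb8→b11/s3 MISS; vc=[19,28,15,7]
#12 0x7c→b7/s3 VC-HIT; vc=[19,28,15,11]

OUTCOME = VC-HIT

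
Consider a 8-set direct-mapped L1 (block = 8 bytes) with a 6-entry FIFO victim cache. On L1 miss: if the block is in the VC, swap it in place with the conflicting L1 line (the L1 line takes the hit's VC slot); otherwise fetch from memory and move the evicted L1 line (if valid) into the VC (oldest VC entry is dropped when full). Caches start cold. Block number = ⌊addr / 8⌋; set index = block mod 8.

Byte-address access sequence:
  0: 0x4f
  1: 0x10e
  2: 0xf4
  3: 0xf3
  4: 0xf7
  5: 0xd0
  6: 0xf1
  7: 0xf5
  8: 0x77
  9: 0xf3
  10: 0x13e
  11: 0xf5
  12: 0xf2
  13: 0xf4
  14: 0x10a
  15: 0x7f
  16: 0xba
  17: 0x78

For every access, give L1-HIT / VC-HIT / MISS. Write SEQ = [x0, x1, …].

  [0] addr=0x4f blk=9 s=1: MISS | VC []
  [1] addr=0x10e blk=33 s=1: MISS | VC [9]
  [2] addr=0xf4 blk=30 s=6: MISS | VC [9]
  [3] addr=0xf3 blk=30 s=6: L1-HIT | VC [9]
  [4] addr=0xf7 blk=30 s=6: L1-HIT | VC [9]
  [5] addr=0xd0 blk=26 s=2: MISS | VC [9]
  [6] addr=0xf1 blk=30 s=6: L1-HIT | VC [9]
  [7] addr=0xf5 blk=30 s=6: L1-HIT | VC [9]
  [8] addr=0x77 blk=14 s=6: MISS | VC [9, 30]
  [9] addr=0xf3 blk=30 s=6: VC-HIT | VC [9, 14]
  [10] addr=0x13e blk=39 s=7: MISS | VC [9, 14]
  [11] addr=0xf5 blk=30 s=6: L1-HIT | VC [9, 14]
  [12] addr=0xf2 blk=30 s=6: L1-HIT | VC [9, 14]
  [13] addr=0xf4 blk=30 s=6: L1-HIT | VC [9, 14]
  [14] addr=0x10a blk=33 s=1: L1-HIT | VC [9, 14]
  [15] addr=0x7f blk=15 s=7: MISS | VC [9, 14, 39]
  [16] addr=0xba blk=23 s=7: MISS | VC [9, 14, 39, 15]
  [17] addr=0x78 blk=15 s=7: VC-HIT | VC [9, 14, 39, 23]

SEQ = [MISS, MISS, MISS, L1-HIT, L1-HIT, MISS, L1-HIT, L1-HIT, MISS, VC-HIT, MISS, L1-HIT, L1-HIT, L1-HIT, L1-HIT, MISS, MISS, VC-HIT]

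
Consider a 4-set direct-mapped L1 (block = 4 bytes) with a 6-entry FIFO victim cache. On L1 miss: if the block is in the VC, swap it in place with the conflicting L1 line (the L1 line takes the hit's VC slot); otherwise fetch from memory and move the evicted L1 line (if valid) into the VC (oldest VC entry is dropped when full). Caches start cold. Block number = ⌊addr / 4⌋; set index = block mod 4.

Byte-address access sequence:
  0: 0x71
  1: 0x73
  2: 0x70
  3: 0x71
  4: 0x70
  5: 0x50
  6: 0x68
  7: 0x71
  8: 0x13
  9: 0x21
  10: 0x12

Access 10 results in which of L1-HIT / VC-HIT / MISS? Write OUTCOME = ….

0: 0x71 (blk 28, set 0) → MISS  vc=[]
1: 0x73 (blk 28, set 0) → L1-HIT  vc=[]
2: 0x70 (blk 28, set 0) → L1-HIT  vc=[]
3: 0x71 (blk 28, set 0) → L1-HIT  vc=[]
4: 0x70 (blk 28, set 0) → L1-HIT  vc=[]
5: 0x50 (blk 20, set 0) → MISS  vc=[28]
6: 0x68 (blk 26, set 2) → MISS  vc=[28]
7: 0x71 (blk 28, set 0) → VC-HIT  vc=[20]
8: 0x13 (blk 4, set 0) → MISS  vc=[20, 28]
9: 0x21 (blk 8, set 0) → MISS  vc=[20, 28, 4]
10: 0x12 (blk 4, set 0) → VC-HIT  vc=[20, 28, 8]

OUTCOME = VC-HIT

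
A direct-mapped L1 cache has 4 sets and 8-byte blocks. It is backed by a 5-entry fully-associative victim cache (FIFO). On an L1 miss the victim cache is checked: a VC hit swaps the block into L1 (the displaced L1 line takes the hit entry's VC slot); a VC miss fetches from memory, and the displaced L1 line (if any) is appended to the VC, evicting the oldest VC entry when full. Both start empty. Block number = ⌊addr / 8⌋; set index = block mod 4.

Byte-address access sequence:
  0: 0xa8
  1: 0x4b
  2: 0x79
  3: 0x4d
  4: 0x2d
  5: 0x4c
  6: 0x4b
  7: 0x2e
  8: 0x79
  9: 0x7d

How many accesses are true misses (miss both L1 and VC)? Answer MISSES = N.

  [0] addr=0xa8 blk=21 s=1: MISS | VC []
  [1] addr=0x4b blk=9 s=1: MISS | VC [21]
  [2] addr=0x79 blk=15 s=3: MISS | VC [21]
  [3] addr=0x4d blk=9 s=1: L1-HIT | VC [21]
  [4] addr=0x2d blk=5 s=1: MISS | VC [21, 9]
  [5] addr=0x4c blk=9 s=1: VC-HIT | VC [21, 5]
  [6] addr=0x4b blk=9 s=1: L1-HIT | VC [21, 5]
  [7] addr=0x2e blk=5 s=1: VC-HIT | VC [21, 9]
  [8] addr=0x79 blk=15 s=3: L1-HIT | VC [21, 9]
  [9] addr=0x7d blk=15 s=3: L1-HIT | VC [21, 9]

MISSES = 4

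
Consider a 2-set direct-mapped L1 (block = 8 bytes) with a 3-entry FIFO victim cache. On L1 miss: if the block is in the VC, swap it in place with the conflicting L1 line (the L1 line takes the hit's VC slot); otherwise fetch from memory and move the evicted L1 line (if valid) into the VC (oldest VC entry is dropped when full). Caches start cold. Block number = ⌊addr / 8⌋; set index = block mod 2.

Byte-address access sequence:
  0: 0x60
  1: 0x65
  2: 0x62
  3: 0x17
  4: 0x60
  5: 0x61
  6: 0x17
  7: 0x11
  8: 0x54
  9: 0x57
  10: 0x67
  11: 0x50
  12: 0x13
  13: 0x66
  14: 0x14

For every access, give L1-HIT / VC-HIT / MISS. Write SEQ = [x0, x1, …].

SEQ = [MISS, L1-HIT, L1-HIT, MISS, VC-HIT, L1-HIT, VC-HIT, L1-HIT, MISS, L1-HIT, VC-HIT, VC-HIT, VC-HIT, VC-HIT, VC-HIT]

#0 0x60→b12/s0 MISS; vc=[]
#1 0x65→b12/s0 L1-HIT; vc=[]
#2 0x62→b12/s0 L1-HIT; vc=[]
#3 0x17→b2/s0 MISS; vc=[12]
#4 0x60→b12/s0 VC-HIT; vc=[2]
#5 0x61→b12/s0 L1-HIT; vc=[2]
#6 0x17→b2/s0 VC-HIT; vc=[12]
#7 0x11→b2/s0 L1-HIT; vc=[12]
#8 0x54→b10/s0 MISS; vc=[12,2]
#9 0x57→b10/s0 L1-HIT; vc=[12,2]
#10 0x67→b12/s0 VC-HIT; vc=[10,2]
#11 0x50→b10/s0 VC-HIT; vc=[12,2]
#12 0x13→b2/s0 VC-HIT; vc=[12,10]
#13 0x66→b12/s0 VC-HIT; vc=[2,10]
#14 0x14→b2/s0 VC-HIT; vc=[12,10]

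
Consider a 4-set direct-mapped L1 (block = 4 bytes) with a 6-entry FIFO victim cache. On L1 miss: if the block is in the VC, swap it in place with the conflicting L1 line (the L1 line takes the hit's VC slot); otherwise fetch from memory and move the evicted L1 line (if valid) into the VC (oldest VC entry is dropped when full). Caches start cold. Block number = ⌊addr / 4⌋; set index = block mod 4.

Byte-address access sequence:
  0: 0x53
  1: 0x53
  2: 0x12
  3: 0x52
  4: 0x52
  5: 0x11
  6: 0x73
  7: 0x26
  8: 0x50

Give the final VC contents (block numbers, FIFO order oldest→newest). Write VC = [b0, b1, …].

0: 0x53 (blk 20, set 0) → MISS  vc=[]
1: 0x53 (blk 20, set 0) → L1-HIT  vc=[]
2: 0x12 (blk 4, set 0) → MISS  vc=[20]
3: 0x52 (blk 20, set 0) → VC-HIT  vc=[4]
4: 0x52 (blk 20, set 0) → L1-HIT  vc=[4]
5: 0x11 (blk 4, set 0) → VC-HIT  vc=[20]
6: 0x73 (blk 28, set 0) → MISS  vc=[20, 4]
7: 0x26 (blk 9, set 1) → MISS  vc=[20, 4]
8: 0x50 (blk 20, set 0) → VC-HIT  vc=[28, 4]

VC = [28, 4]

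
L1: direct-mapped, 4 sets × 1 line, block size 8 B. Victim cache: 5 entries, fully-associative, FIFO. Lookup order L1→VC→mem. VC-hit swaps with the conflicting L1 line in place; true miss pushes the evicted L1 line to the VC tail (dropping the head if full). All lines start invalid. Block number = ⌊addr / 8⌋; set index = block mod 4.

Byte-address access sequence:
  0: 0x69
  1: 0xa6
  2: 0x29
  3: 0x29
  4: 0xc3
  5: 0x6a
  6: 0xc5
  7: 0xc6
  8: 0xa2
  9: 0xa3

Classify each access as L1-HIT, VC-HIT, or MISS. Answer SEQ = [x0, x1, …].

0: 0x69 (blk 13, set 1) → MISS  vc=[]
1: 0xa6 (blk 20, set 0) → MISS  vc=[]
2: 0x29 (blk 5, set 1) → MISS  vc=[13]
3: 0x29 (blk 5, set 1) → L1-HIT  vc=[13]
4: 0xc3 (blk 24, set 0) → MISS  vc=[13, 20]
5: 0x6a (blk 13, set 1) → VC-HIT  vc=[5, 20]
6: 0xc5 (blk 24, set 0) → L1-HIT  vc=[5, 20]
7: 0xc6 (blk 24, set 0) → L1-HIT  vc=[5, 20]
8: 0xa2 (blk 20, set 0) → VC-HIT  vc=[5, 24]
9: 0xa3 (blk 20, set 0) → L1-HIT  vc=[5, 24]

SEQ = [MISS, MISS, MISS, L1-HIT, MISS, VC-HIT, L1-HIT, L1-HIT, VC-HIT, L1-HIT]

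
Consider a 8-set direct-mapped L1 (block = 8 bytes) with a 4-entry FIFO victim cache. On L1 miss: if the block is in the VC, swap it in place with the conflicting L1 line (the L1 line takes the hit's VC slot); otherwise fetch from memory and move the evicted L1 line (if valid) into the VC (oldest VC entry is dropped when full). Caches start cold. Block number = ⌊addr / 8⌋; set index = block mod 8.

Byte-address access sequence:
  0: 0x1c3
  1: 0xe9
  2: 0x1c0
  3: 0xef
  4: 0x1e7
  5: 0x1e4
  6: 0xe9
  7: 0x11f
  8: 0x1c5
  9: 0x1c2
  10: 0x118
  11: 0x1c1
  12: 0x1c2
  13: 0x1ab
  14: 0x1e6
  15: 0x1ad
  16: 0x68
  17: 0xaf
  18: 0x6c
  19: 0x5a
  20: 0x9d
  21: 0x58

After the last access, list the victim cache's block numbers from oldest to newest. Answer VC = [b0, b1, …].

VC = [53, 21, 35, 19]

0: 0x1c3 (blk 56, set 0) → MISS  vc=[]
1: 0xe9 (blk 29, set 5) → MISS  vc=[]
2: 0x1c0 (blk 56, set 0) → L1-HIT  vc=[]
3: 0xef (blk 29, set 5) → L1-HIT  vc=[]
4: 0x1e7 (blk 60, set 4) → MISS  vc=[]
5: 0x1e4 (blk 60, set 4) → L1-HIT  vc=[]
6: 0xe9 (blk 29, set 5) → L1-HIT  vc=[]
7: 0x11f (blk 35, set 3) → MISS  vc=[]
8: 0x1c5 (blk 56, set 0) → L1-HIT  vc=[]
9: 0x1c2 (blk 56, set 0) → L1-HIT  vc=[]
10: 0x118 (blk 35, set 3) → L1-HIT  vc=[]
11: 0x1c1 (blk 56, set 0) → L1-HIT  vc=[]
12: 0x1c2 (blk 56, set 0) → L1-HIT  vc=[]
13: 0x1ab (blk 53, set 5) → MISS  vc=[29]
14: 0x1e6 (blk 60, set 4) → L1-HIT  vc=[29]
15: 0x1ad (blk 53, set 5) → L1-HIT  vc=[29]
16: 0x68 (blk 13, set 5) → MISS  vc=[29, 53]
17: 0xaf (blk 21, set 5) → MISS  vc=[29, 53, 13]
18: 0x6c (blk 13, set 5) → VC-HIT  vc=[29, 53, 21]
19: 0x5a (blk 11, set 3) → MISS  vc=[29, 53, 21, 35]
20: 0x9d (blk 19, set 3) → MISS  vc=[53, 21, 35, 11]
21: 0x58 (blk 11, set 3) → VC-HIT  vc=[53, 21, 35, 19]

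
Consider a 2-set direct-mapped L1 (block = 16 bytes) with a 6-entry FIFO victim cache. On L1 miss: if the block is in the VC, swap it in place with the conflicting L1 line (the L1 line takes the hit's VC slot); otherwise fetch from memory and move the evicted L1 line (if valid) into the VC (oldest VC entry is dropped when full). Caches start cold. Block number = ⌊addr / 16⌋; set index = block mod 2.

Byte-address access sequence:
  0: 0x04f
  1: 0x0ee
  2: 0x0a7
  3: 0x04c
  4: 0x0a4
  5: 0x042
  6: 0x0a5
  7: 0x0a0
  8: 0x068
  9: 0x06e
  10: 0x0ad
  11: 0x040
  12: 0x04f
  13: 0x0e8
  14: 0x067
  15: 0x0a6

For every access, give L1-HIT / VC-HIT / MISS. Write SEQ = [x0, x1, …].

  [0] addr=0x4f blk=4 s=0: MISS | VC []
  [1] addr=0xee blk=14 s=0: MISS | VC [4]
  [2] addr=0xa7 blk=10 s=0: MISS | VC [4, 14]
  [3] addr=0x4c blk=4 s=0: VC-HIT | VC [10, 14]
  [4] addr=0xa4 blk=10 s=0: VC-HIT | VC [4, 14]
  [5] addr=0x42 blk=4 s=0: VC-HIT | VC [10, 14]
  [6] addr=0xa5 blk=10 s=0: VC-HIT | VC [4, 14]
  [7] addr=0xa0 blk=10 s=0: L1-HIT | VC [4, 14]
  [8] addr=0x68 blk=6 s=0: MISS | VC [4, 14, 10]
  [9] addr=0x6e blk=6 s=0: L1-HIT | VC [4, 14, 10]
  [10] addr=0xad blk=10 s=0: VC-HIT | VC [4, 14, 6]
  [11] addr=0x40 blk=4 s=0: VC-HIT | VC [10, 14, 6]
  [12] addr=0x4f blk=4 s=0: L1-HIT | VC [10, 14, 6]
  [13] addr=0xe8 blk=14 s=0: VC-HIT | VC [10, 4, 6]
  [14] addr=0x67 blk=6 s=0: VC-HIT | VC [10, 4, 14]
  [15] addr=0xa6 blk=10 s=0: VC-HIT | VC [6, 4, 14]

SEQ = [MISS, MISS, MISS, VC-HIT, VC-HIT, VC-HIT, VC-HIT, L1-HIT, MISS, L1-HIT, VC-HIT, VC-HIT, L1-HIT, VC-HIT, VC-HIT, VC-HIT]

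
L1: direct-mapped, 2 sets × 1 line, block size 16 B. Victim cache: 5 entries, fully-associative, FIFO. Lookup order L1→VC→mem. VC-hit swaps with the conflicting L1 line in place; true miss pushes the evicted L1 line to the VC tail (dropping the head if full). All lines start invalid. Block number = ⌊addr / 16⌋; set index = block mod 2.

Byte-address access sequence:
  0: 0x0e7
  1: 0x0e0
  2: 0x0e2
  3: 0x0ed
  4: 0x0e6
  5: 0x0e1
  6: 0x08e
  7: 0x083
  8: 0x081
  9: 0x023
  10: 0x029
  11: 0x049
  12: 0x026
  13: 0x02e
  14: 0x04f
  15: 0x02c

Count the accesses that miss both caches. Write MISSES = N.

MISSES = 4

#0 0xe7→b14/s0 MISS; vc=[]
#1 0xe0→b14/s0 L1-HIT; vc=[]
#2 0xe2→b14/s0 L1-HIT; vc=[]
#3 0xed→b14/s0 L1-HIT; vc=[]
#4 0xe6→b14/s0 L1-HIT; vc=[]
#5 0xe1→b14/s0 L1-HIT; vc=[]
#6 0x8e→b8/s0 MISS; vc=[14]
#7 0x83→b8/s0 L1-HIT; vc=[14]
#8 0x81→b8/s0 L1-HIT; vc=[14]
#9 0x23→b2/s0 MISS; vc=[14,8]
#10 0x29→b2/s0 L1-HIT; vc=[14,8]
#11 0x49→b4/s0 MISS; vc=[14,8,2]
#12 0x26→b2/s0 VC-HIT; vc=[14,8,4]
#13 0x2e→b2/s0 L1-HIT; vc=[14,8,4]
#14 0x4f→b4/s0 VC-HIT; vc=[14,8,2]
#15 0x2c→b2/s0 VC-HIT; vc=[14,8,4]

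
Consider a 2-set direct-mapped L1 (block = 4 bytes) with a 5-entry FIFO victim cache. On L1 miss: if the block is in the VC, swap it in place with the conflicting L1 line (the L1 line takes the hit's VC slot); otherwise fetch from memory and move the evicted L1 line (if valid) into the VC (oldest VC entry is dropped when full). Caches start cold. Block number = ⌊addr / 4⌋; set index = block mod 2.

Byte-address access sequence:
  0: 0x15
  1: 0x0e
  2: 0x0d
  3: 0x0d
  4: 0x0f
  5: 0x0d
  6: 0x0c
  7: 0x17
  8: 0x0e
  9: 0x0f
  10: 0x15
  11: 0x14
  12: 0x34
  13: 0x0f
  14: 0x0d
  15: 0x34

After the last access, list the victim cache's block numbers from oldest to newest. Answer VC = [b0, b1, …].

VC = [3, 5]

#0 0x15→b5/s1 MISS; vc=[]
#1 0xe→b3/s1 MISS; vc=[5]
#2 0xd→b3/s1 L1-HIT; vc=[5]
#3 0xd→b3/s1 L1-HIT; vc=[5]
#4 0xf→b3/s1 L1-HIT; vc=[5]
#5 0xd→b3/s1 L1-HIT; vc=[5]
#6 0xc→b3/s1 L1-HIT; vc=[5]
#7 0x17→b5/s1 VC-HIT; vc=[3]
#8 0xe→b3/s1 VC-HIT; vc=[5]
#9 0xf→b3/s1 L1-HIT; vc=[5]
#10 0x15→b5/s1 VC-HIT; vc=[3]
#11 0x14→b5/s1 L1-HIT; vc=[3]
#12 0x34→b13/s1 MISS; vc=[3,5]
#13 0xf→b3/s1 VC-HIT; vc=[13,5]
#14 0xd→b3/s1 L1-HIT; vc=[13,5]
#15 0x34→b13/s1 VC-HIT; vc=[3,5]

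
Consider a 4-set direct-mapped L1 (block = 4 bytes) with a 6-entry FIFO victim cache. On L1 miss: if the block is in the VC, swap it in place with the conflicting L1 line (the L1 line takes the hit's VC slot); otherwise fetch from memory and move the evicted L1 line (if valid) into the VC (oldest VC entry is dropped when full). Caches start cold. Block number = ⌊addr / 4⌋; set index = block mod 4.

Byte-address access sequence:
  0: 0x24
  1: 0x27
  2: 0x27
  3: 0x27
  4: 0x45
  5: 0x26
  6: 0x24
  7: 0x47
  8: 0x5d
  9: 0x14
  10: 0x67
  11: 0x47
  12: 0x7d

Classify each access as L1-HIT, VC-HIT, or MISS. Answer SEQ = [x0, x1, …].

SEQ = [MISS, L1-HIT, L1-HIT, L1-HIT, MISS, VC-HIT, L1-HIT, VC-HIT, MISS, MISS, MISS, VC-HIT, MISS]

0: 0x24 (blk 9, set 1) → MISS  vc=[]
1: 0x27 (blk 9, set 1) → L1-HIT  vc=[]
2: 0x27 (blk 9, set 1) → L1-HIT  vc=[]
3: 0x27 (blk 9, set 1) → L1-HIT  vc=[]
4: 0x45 (blk 17, set 1) → MISS  vc=[9]
5: 0x26 (blk 9, set 1) → VC-HIT  vc=[17]
6: 0x24 (blk 9, set 1) → L1-HIT  vc=[17]
7: 0x47 (blk 17, set 1) → VC-HIT  vc=[9]
8: 0x5d (blk 23, set 3) → MISS  vc=[9]
9: 0x14 (blk 5, set 1) → MISS  vc=[9, 17]
10: 0x67 (blk 25, set 1) → MISS  vc=[9, 17, 5]
11: 0x47 (blk 17, set 1) → VC-HIT  vc=[9, 25, 5]
12: 0x7d (blk 31, set 3) → MISS  vc=[9, 25, 5, 23]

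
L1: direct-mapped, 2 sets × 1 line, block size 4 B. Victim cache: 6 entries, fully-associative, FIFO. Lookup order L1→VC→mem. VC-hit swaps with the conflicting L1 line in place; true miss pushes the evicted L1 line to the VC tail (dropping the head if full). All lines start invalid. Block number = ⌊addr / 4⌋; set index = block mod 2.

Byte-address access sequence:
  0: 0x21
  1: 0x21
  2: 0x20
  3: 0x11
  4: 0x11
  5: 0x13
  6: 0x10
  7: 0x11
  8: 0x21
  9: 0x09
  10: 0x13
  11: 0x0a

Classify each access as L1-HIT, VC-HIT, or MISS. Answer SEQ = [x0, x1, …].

0: 0x21 (blk 8, set 0) → MISS  vc=[]
1: 0x21 (blk 8, set 0) → L1-HIT  vc=[]
2: 0x20 (blk 8, set 0) → L1-HIT  vc=[]
3: 0x11 (blk 4, set 0) → MISS  vc=[8]
4: 0x11 (blk 4, set 0) → L1-HIT  vc=[8]
5: 0x13 (blk 4, set 0) → L1-HIT  vc=[8]
6: 0x10 (blk 4, set 0) → L1-HIT  vc=[8]
7: 0x11 (blk 4, set 0) → L1-HIT  vc=[8]
8: 0x21 (blk 8, set 0) → VC-HIT  vc=[4]
9: 0x9 (blk 2, set 0) → MISS  vc=[4, 8]
10: 0x13 (blk 4, set 0) → VC-HIT  vc=[2, 8]
11: 0xa (blk 2, set 0) → VC-HIT  vc=[4, 8]

SEQ = [MISS, L1-HIT, L1-HIT, MISS, L1-HIT, L1-HIT, L1-HIT, L1-HIT, VC-HIT, MISS, VC-HIT, VC-HIT]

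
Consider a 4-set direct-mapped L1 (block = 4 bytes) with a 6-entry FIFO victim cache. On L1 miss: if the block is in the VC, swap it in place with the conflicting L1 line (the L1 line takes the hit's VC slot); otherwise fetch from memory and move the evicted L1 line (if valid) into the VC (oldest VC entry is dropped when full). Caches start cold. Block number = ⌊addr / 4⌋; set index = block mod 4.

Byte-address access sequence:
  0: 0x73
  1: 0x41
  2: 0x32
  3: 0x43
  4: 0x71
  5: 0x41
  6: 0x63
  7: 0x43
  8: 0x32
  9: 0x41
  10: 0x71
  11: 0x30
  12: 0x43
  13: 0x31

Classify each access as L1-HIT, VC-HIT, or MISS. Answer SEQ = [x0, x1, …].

SEQ = [MISS, MISS, MISS, VC-HIT, VC-HIT, VC-HIT, MISS, VC-HIT, VC-HIT, VC-HIT, VC-HIT, VC-HIT, VC-HIT, VC-HIT]

0: 0x73 (blk 28, set 0) → MISS  vc=[]
1: 0x41 (blk 16, set 0) → MISS  vc=[28]
2: 0x32 (blk 12, set 0) → MISS  vc=[28, 16]
3: 0x43 (blk 16, set 0) → VC-HIT  vc=[28, 12]
4: 0x71 (blk 28, set 0) → VC-HIT  vc=[16, 12]
5: 0x41 (blk 16, set 0) → VC-HIT  vc=[28, 12]
6: 0x63 (blk 24, set 0) → MISS  vc=[28, 12, 16]
7: 0x43 (blk 16, set 0) → VC-HIT  vc=[28, 12, 24]
8: 0x32 (blk 12, set 0) → VC-HIT  vc=[28, 16, 24]
9: 0x41 (blk 16, set 0) → VC-HIT  vc=[28, 12, 24]
10: 0x71 (blk 28, set 0) → VC-HIT  vc=[16, 12, 24]
11: 0x30 (blk 12, set 0) → VC-HIT  vc=[16, 28, 24]
12: 0x43 (blk 16, set 0) → VC-HIT  vc=[12, 28, 24]
13: 0x31 (blk 12, set 0) → VC-HIT  vc=[16, 28, 24]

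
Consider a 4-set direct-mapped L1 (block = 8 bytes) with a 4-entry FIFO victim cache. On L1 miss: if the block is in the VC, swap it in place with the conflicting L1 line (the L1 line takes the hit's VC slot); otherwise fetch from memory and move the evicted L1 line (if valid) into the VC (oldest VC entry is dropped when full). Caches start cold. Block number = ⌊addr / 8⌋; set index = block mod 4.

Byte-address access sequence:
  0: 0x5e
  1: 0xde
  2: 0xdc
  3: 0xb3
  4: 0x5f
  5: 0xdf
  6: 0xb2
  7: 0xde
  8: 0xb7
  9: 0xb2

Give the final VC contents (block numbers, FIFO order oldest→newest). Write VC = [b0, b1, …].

VC = [11]

  [0] addr=0x5e blk=11 s=3: MISS | VC []
  [1] addr=0xde blk=27 s=3: MISS | VC [11]
  [2] addr=0xdc blk=27 s=3: L1-HIT | VC [11]
  [3] addr=0xb3 blk=22 s=2: MISS | VC [11]
  [4] addr=0x5f blk=11 s=3: VC-HIT | VC [27]
  [5] addr=0xdf blk=27 s=3: VC-HIT | VC [11]
  [6] addr=0xb2 blk=22 s=2: L1-HIT | VC [11]
  [7] addr=0xde blk=27 s=3: L1-HIT | VC [11]
  [8] addr=0xb7 blk=22 s=2: L1-HIT | VC [11]
  [9] addr=0xb2 blk=22 s=2: L1-HIT | VC [11]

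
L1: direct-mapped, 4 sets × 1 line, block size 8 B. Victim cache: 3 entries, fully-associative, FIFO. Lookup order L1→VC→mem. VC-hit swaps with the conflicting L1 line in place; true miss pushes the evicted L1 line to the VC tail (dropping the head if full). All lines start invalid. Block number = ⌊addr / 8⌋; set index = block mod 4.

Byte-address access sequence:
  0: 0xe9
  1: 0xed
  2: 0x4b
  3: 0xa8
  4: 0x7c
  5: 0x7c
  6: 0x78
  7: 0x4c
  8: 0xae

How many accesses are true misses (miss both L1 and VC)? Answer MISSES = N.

#0 0xe9→b29/s1 MISS; vc=[]
#1 0xed→b29/s1 L1-HIT; vc=[]
#2 0x4b→b9/s1 MISS; vc=[29]
#3 0xa8→b21/s1 MISS; vc=[29,9]
#4 0x7c→b15/s3 MISS; vc=[29,9]
#5 0x7c→b15/s3 L1-HIT; vc=[29,9]
#6 0x78→b15/s3 L1-HIT; vc=[29,9]
#7 0x4c→b9/s1 VC-HIT; vc=[29,21]
#8 0xae→b21/s1 VC-HIT; vc=[29,9]

MISSES = 4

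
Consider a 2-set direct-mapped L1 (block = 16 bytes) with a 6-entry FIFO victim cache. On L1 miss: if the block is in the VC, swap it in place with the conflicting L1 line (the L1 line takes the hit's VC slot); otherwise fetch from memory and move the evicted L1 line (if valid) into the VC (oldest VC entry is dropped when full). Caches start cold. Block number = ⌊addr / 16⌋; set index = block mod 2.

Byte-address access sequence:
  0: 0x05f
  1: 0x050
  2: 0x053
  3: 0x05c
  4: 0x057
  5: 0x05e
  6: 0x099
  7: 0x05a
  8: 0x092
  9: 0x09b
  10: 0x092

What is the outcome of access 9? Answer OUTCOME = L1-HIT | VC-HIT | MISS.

#0 0x5f→b5/s1 MISS; vc=[]
#1 0x50→b5/s1 L1-HIT; vc=[]
#2 0x53→b5/s1 L1-HIT; vc=[]
#3 0x5c→b5/s1 L1-HIT; vc=[]
#4 0x57→b5/s1 L1-HIT; vc=[]
#5 0x5e→b5/s1 L1-HIT; vc=[]
#6 0x99→b9/s1 MISS; vc=[5]
#7 0x5a→b5/s1 VC-HIT; vc=[9]
#8 0x92→b9/s1 VC-HIT; vc=[5]
#9 0x9b→b9/s1 L1-HIT; vc=[5]
#10 0x92→b9/s1 L1-HIT; vc=[5]

OUTCOME = L1-HIT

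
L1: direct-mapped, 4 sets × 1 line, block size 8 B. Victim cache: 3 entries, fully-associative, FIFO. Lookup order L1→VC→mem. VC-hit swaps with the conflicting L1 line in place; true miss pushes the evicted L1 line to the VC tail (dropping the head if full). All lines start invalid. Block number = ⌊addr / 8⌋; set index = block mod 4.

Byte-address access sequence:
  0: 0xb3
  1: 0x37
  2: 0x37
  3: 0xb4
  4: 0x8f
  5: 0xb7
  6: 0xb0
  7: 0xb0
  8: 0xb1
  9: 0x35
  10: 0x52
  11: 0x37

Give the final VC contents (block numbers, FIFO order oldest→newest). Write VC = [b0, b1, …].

VC = [22, 10]

0: 0xb3 (blk 22, set 2) → MISS  vc=[]
1: 0x37 (blk 6, set 2) → MISS  vc=[22]
2: 0x37 (blk 6, set 2) → L1-HIT  vc=[22]
3: 0xb4 (blk 22, set 2) → VC-HIT  vc=[6]
4: 0x8f (blk 17, set 1) → MISS  vc=[6]
5: 0xb7 (blk 22, set 2) → L1-HIT  vc=[6]
6: 0xb0 (blk 22, set 2) → L1-HIT  vc=[6]
7: 0xb0 (blk 22, set 2) → L1-HIT  vc=[6]
8: 0xb1 (blk 22, set 2) → L1-HIT  vc=[6]
9: 0x35 (blk 6, set 2) → VC-HIT  vc=[22]
10: 0x52 (blk 10, set 2) → MISS  vc=[22, 6]
11: 0x37 (blk 6, set 2) → VC-HIT  vc=[22, 10]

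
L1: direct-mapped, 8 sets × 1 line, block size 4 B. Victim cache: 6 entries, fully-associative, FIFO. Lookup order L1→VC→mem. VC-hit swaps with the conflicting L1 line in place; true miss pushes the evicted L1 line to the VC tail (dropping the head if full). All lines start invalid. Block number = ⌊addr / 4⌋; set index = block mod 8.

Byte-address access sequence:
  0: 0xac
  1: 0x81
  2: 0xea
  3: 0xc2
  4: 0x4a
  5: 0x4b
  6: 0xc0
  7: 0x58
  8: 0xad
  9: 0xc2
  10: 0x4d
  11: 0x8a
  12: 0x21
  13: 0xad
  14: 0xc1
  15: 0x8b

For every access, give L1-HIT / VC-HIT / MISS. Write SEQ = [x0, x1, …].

  [0] addr=0xac blk=43 s=3: MISS | VC []
  [1] addr=0x81 blk=32 s=0: MISS | VC []
  [2] addr=0xea blk=58 s=2: MISS | VC []
  [3] addr=0xc2 blk=48 s=0: MISS | VC [32]
  [4] addr=0x4a blk=18 s=2: MISS | VC [32, 58]
  [5] addr=0x4b blk=18 s=2: L1-HIT | VC [32, 58]
  [6] addr=0xc0 blk=48 s=0: L1-HIT | VC [32, 58]
  [7] addr=0x58 blk=22 s=6: MISS | VC [32, 58]
  [8] addr=0xad blk=43 s=3: L1-HIT | VC [32, 58]
  [9] addr=0xc2 blk=48 s=0: L1-HIT | VC [32, 58]
  [10] addr=0x4d blk=19 s=3: MISS | VC [32, 58, 43]
  [11] addr=0x8a blk=34 s=2: MISS | VC [32, 58, 43, 18]
  [12] addr=0x21 blk=8 s=0: MISS | VC [32, 58, 43, 18, 48]
  [13] addr=0xad blk=43 s=3: VC-HIT | VC [32, 58, 19, 18, 48]
  [14] addr=0xc1 blk=48 s=0: VC-HIT | VC [32, 58, 19, 18, 8]
  [15] addr=0x8b blk=34 s=2: L1-HIT | VC [32, 58, 19, 18, 8]

SEQ = [MISS, MISS, MISS, MISS, MISS, L1-HIT, L1-HIT, MISS, L1-HIT, L1-HIT, MISS, MISS, MISS, VC-HIT, VC-HIT, L1-HIT]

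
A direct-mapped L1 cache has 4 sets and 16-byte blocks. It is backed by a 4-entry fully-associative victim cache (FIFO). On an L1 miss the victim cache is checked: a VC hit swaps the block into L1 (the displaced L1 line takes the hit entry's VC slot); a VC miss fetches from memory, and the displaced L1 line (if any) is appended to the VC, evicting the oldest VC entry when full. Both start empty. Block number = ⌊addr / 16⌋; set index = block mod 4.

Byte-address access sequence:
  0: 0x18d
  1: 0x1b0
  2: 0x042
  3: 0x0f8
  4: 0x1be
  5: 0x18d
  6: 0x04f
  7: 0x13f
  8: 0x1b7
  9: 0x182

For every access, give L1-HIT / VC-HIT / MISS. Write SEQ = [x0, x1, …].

0: 0x18d (blk 24, set 0) → MISS  vc=[]
1: 0x1b0 (blk 27, set 3) → MISS  vc=[]
2: 0x42 (blk 4, set 0) → MISS  vc=[24]
3: 0xf8 (blk 15, set 3) → MISS  vc=[24, 27]
4: 0x1be (blk 27, set 3) → VC-HIT  vc=[24, 15]
5: 0x18d (blk 24, set 0) → VC-HIT  vc=[4, 15]
6: 0x4f (blk 4, set 0) → VC-HIT  vc=[24, 15]
7: 0x13f (blk 19, set 3) → MISS  vc=[24, 15, 27]
8: 0x1b7 (blk 27, set 3) → VC-HIT  vc=[24, 15, 19]
9: 0x182 (blk 24, set 0) → VC-HIT  vc=[4, 15, 19]

SEQ = [MISS, MISS, MISS, MISS, VC-HIT, VC-HIT, VC-HIT, MISS, VC-HIT, VC-HIT]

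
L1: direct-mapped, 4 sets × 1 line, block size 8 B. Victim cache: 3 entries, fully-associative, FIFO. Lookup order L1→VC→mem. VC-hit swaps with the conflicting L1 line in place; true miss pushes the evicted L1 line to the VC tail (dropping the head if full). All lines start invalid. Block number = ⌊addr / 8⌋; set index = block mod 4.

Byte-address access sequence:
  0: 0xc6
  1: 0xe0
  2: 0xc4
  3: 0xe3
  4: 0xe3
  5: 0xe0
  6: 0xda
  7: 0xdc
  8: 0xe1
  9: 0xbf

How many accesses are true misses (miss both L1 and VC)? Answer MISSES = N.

0: 0xc6 (blk 24, set 0) → MISS  vc=[]
1: 0xe0 (blk 28, set 0) → MISS  vc=[24]
2: 0xc4 (blk 24, set 0) → VC-HIT  vc=[28]
3: 0xe3 (blk 28, set 0) → VC-HIT  vc=[24]
4: 0xe3 (blk 28, set 0) → L1-HIT  vc=[24]
5: 0xe0 (blk 28, set 0) → L1-HIT  vc=[24]
6: 0xda (blk 27, set 3) → MISS  vc=[24]
7: 0xdc (blk 27, set 3) → L1-HIT  vc=[24]
8: 0xe1 (blk 28, set 0) → L1-HIT  vc=[24]
9: 0xbf (blk 23, set 3) → MISS  vc=[24, 27]

MISSES = 4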